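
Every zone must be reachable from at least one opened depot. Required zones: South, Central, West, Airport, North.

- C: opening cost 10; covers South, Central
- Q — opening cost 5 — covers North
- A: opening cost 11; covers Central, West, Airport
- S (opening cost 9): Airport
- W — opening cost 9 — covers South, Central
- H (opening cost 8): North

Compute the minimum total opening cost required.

Choose Q, A, and W: together they cover South, Central, West, Airport, North — every zone.
Total opening cost: 5 + 11 + 9 = 25.
No cover costs less than 25.

25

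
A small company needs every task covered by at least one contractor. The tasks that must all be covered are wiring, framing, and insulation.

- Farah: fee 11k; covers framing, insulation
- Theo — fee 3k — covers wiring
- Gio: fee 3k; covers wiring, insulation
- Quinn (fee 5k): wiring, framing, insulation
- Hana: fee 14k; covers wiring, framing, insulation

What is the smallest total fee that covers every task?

The greedy cost-per-new-task heuristic would pick Gio and Quinn for 8, but a cheaper cover exists.
Quinn alone covers wiring, framing, insulation — every task.
Total fee: 5.
No cover costs less than 5.

5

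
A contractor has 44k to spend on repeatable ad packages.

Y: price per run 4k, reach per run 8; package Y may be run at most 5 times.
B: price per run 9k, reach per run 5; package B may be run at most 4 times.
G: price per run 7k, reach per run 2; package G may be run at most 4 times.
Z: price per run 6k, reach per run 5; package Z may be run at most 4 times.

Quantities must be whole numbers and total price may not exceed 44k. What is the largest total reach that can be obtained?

Y has the best ratio (8/4); taking only Y gives at most 5×8 = 40 (stopped by the supply cap of 5).
Mixing does better — 5×Y and 4×Z: price 44 ≤ 44, reach 5·8 + 4·5 = 60.

60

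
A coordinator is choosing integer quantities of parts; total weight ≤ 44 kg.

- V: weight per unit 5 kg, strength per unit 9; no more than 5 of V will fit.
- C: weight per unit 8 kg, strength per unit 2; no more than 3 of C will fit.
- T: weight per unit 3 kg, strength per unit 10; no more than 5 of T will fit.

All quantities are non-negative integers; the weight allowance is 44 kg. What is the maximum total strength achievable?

95

4×V, 1×C, and 5×T: weight 43 ≤ 44, strength 4·9 + 1·2 + 5·10 = 88.
5×V and 5×T: weight 40 ≤ 44, strength 5·9 + 5·10 = 95.
Best is 95.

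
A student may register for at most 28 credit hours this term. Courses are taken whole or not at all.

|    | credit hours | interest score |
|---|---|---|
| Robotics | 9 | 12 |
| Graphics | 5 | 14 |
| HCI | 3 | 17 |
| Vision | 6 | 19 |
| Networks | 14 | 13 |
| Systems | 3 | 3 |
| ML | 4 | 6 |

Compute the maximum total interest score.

Take Robotics, Graphics, HCI, Vision, and ML: credit hours 9 + 5 + 3 + 6 + 4 = 27 ≤ 28, interest score 12 + 14 + 17 + 19 + 6 = 68.
No other feasible combination does better.

68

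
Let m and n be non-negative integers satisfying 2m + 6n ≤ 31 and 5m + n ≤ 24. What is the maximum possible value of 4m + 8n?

(m,n)=(3,4) is feasible, giving 44.
(m,n)=(2,4) is feasible, giving 40.
Maximum is 44 at (m,n)=(3,4).

44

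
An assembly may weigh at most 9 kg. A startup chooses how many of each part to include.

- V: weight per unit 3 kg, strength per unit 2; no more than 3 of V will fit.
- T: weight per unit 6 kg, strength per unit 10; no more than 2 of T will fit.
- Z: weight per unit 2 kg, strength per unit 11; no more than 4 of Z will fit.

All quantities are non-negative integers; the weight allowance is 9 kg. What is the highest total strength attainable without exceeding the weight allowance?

44

4×Z: weight 8 ≤ 9, strength 4·11 = 44.
1×V and 3×Z: weight 9 ≤ 9, strength 1·2 + 3·11 = 35.
Best is 44.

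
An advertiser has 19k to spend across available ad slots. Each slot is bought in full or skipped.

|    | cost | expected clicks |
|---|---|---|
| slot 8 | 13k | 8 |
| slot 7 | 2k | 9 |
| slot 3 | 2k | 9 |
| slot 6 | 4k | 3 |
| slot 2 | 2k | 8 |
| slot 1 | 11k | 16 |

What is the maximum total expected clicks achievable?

This is a 0-1 knapsack instance.
slot 7 + slot 6 + slot 2 + slot 1: cost 2 + 4 + 2 + 11 = 19 ≤ 19, expected clicks 9 + 3 + 8 + 16 = 36.
slot 7 + slot 3 + slot 6 + slot 1: cost 2 + 2 + 4 + 11 = 19 ≤ 19, expected clicks 9 + 9 + 3 + 16 = 37.
slot 7 + slot 3 + slot 2 + slot 1: cost 2 + 2 + 2 + 11 = 17 ≤ 19, expected clicks 9 + 9 + 8 + 16 = 42.
Best is slot 7, slot 3, slot 2, and slot 1 with total expected clicks 42.

42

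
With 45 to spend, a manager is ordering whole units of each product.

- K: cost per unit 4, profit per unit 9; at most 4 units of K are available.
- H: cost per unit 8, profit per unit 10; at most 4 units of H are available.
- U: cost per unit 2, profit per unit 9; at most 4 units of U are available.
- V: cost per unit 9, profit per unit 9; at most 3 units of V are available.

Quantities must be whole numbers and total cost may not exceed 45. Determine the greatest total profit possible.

U has the best ratio (9/2); taking only U gives at most 4×9 = 36 (stopped by the supply cap of 4).
Mixing does better — 3×K, 3×H, and 4×U: cost 44 ≤ 45, profit 3·9 + 3·10 + 4·9 = 93.

93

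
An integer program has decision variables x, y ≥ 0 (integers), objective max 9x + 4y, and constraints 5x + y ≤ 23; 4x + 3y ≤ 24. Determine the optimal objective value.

44

The continuous relaxation peaks at (4.09, 2.55) with value 47.00; rounding to a feasible lattice point costs some objective.
(x,y)=(4,2): 5·4+1·2=22≤23, 4·4+3·2=22≤24, objective 44.
(x,y)=(4,1): 5·4+1·1=21≤23, 4·4+3·1=19≤24, objective 40.
The best lattice point is (4,2), giving 44.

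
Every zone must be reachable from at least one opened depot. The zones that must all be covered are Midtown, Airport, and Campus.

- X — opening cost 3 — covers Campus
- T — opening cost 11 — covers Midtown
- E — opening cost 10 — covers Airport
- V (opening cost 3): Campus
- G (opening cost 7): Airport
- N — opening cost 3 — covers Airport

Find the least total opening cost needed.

17

Choose X, T, and N: together they cover Midtown, Airport, Campus — every zone.
Total opening cost: 3 + 11 + 3 = 17.
No cover costs less than 17.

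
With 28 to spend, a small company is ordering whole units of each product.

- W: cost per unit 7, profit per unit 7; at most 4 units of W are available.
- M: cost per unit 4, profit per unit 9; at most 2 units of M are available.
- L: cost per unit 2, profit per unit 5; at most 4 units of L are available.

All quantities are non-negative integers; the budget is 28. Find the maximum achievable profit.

47

1×W, 2×M, and 4×L: cost 23 ≤ 28, profit 1·7 + 2·9 + 4·5 = 45.
2×W, 2×M, and 3×L: cost 28 ≤ 28, profit 2·7 + 2·9 + 3·5 = 47.
Best is 47.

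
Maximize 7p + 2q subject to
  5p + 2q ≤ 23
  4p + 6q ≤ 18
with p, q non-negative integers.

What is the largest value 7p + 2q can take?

(p,q)=(4,0): 5·4+2·0=20≤23, 4·4+6·0=16≤18, objective 28.
(p,q)=(3,1): 5·3+2·1=17≤23, 4·3+6·1=18≤18, objective 23.
(p,q)=(3,0): 5·3+2·0=15≤23, 4·3+6·0=12≤18, objective 21.
The best lattice point is (4,0), giving 28.

28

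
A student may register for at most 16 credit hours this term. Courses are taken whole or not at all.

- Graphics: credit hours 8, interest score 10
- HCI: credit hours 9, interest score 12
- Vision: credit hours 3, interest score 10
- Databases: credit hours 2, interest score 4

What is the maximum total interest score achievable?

26

This is a 0-1 knapsack instance.
Take HCI, Vision, and Databases: credit hours 9 + 3 + 2 = 14 ≤ 16, interest score 12 + 10 + 4 = 26.
No other feasible combination does better.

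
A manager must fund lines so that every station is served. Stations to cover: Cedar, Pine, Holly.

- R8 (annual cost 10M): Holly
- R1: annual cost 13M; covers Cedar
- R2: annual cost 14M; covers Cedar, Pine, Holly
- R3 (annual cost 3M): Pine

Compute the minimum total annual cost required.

14

This is an integer covering problem.
R2 alone covers Cedar, Pine, Holly — every station.
Total annual cost: 14.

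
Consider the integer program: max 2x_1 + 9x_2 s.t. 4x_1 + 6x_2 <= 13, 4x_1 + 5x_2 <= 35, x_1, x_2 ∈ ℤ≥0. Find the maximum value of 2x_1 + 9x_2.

Relaxing integrality, the LP optimum is 19.50 at (x_1,x_2) = (0, 2.17), which is not an integer point.
(x_1,x_2)=(0,2): 4·0+6·2=12≤13, 4·0+5·2=10≤35, objective 18.
(x_1,x_2)=(1,1): 4·1+6·1=10≤13, 4·1+5·1=9≤35, objective 11.
No feasible integer point exceeds 18.

18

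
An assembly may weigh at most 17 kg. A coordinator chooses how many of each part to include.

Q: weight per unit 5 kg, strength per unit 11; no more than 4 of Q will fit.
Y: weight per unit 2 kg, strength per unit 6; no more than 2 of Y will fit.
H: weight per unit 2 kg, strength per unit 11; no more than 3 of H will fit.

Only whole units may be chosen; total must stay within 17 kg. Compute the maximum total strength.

2×Q and 3×H: weight 16 ≤ 17, strength 2·11 + 3·11 = 55.
1×Q, 2×Y, and 3×H: weight 15 ≤ 17, strength 1·11 + 2·6 + 3·11 = 56.
Best is 56.

56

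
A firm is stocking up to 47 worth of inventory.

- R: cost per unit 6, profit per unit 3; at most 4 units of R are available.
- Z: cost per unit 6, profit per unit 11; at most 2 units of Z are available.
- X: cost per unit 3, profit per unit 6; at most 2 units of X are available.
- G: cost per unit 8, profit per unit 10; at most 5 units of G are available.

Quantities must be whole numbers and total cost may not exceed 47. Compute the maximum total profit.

2×Z, 1×X, and 4×G: cost 47 ≤ 47, profit 2·11 + 1·6 + 4·10 = 68.
2×Z, 2×X, and 3×G: cost 42 ≤ 47, profit 2·11 + 2·6 + 3·10 = 64.
Best is 68.

68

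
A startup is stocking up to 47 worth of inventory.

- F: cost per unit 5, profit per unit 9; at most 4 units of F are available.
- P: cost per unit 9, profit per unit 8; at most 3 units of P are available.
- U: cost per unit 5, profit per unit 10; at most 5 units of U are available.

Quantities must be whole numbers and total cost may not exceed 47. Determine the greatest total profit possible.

86

3×F and 5×U: cost 40 ≤ 47, profit 3·9 + 5·10 = 77.
4×F and 5×U: cost 45 ≤ 47, profit 4·9 + 5·10 = 86.
Best is 86.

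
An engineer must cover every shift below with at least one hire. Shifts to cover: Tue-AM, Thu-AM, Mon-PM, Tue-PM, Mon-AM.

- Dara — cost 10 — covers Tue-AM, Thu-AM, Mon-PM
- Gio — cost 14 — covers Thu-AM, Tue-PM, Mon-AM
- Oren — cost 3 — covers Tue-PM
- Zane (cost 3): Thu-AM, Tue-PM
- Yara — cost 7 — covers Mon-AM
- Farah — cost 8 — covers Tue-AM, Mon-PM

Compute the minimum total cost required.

18

Choose Zane, Yara, and Farah: together they cover Tue-AM, Thu-AM, Mon-PM, Tue-PM, Mon-AM — every shift.
Total cost: 3 + 7 + 8 = 18.
No cover costs less than 18.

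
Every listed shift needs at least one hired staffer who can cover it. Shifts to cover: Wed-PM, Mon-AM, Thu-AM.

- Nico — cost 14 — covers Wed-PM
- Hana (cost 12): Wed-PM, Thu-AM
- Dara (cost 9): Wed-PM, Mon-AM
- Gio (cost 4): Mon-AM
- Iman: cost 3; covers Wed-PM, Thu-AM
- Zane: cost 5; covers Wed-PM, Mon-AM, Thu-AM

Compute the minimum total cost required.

5

The greedy cost-per-new-shift heuristic would pick Iman and Gio for 7, but a cheaper cover exists.
Zane alone covers Wed-PM, Mon-AM, Thu-AM — every shift.
Total cost: 5.
No cover costs less than 5.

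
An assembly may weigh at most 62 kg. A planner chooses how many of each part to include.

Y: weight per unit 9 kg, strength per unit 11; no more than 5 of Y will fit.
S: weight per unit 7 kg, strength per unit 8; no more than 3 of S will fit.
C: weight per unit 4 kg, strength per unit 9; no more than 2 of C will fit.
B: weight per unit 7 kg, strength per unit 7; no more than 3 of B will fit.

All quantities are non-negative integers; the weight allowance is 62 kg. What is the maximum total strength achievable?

5×Y, 1×S, and 2×C: weight 60 ≤ 62, strength 5·11 + 1·8 + 2·9 = 81.
5×Y, 2×C, and 1×B: weight 60 ≤ 62, strength 5·11 + 2·9 + 1·7 = 80.
Best is 81.

81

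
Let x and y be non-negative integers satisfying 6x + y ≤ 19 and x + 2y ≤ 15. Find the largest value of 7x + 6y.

50

Relaxing integrality, the LP optimum is 53.36 at (x,y) = (2.09, 6.45), which is not an integer point.
(x,y)=(2,6): 6·2+1·6=18≤19, 1·2+2·6=14≤15, objective 50.
(x,y)=(1,7): 6·1+1·7=13≤19, 1·1+2·7=15≤15, objective 49.
(x,y)=(2,5): 6·2+1·5=17≤19, 1·2+2·5=12≤15, objective 44.
Maximum is 50 at (x,y)=(2,6).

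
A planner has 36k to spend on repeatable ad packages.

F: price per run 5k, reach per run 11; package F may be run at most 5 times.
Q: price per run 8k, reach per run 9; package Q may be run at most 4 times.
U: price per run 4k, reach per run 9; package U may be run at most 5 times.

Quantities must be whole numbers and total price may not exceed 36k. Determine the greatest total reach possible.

Take 4×F and 4×U: price 36 ≤ 36, reach 4·11 + 4·9 = 80.
No other integer combination yields more.

80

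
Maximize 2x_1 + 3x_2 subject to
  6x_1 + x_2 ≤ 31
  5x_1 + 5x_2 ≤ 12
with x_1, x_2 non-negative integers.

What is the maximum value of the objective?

6

(x_1,x_2)=(0,2): 6·0+1·2=2≤31, 5·0+5·2=10≤12, objective 6.
(x_1,x_2)=(1,1): 6·1+1·1=7≤31, 5·1+5·1=10≤12, objective 5.
(x_1,x_2)=(0,1): 6·0+1·1=1≤31, 5·0+5·1=5≤12, objective 3.
Maximum is 6 at (x_1,x_2)=(0,2).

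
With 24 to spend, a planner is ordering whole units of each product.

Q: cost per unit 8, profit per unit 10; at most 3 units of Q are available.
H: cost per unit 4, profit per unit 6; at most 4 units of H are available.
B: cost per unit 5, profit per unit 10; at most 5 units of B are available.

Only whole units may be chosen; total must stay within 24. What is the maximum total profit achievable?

46

Take 1×H and 4×B: cost 24 ≤ 24, profit 1·6 + 4·10 = 46.
No other integer combination yields more.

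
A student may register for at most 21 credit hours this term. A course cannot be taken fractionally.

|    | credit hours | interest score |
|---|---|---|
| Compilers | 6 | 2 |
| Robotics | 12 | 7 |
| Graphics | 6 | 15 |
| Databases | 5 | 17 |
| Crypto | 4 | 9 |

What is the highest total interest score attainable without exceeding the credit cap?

This is an integer program with binary decision variables.
Take Compilers, Graphics, Databases, and Crypto: credit hours 6 + 6 + 5 + 4 = 21 ≤ 21, interest score 2 + 15 + 17 + 9 = 43.
No other feasible combination does better.

43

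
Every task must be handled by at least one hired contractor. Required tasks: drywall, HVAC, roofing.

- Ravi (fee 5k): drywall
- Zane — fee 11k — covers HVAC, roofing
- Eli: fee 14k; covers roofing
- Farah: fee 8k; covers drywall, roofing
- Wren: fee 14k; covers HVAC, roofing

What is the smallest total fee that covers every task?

The greedy cost-per-new-task heuristic would pick Farah and Zane for 19, but a cheaper cover exists.
Choose Ravi and Zane: together they cover drywall, HVAC, roofing — every task.
Total fee: 5 + 11 = 16.
No cover costs less than 16.

16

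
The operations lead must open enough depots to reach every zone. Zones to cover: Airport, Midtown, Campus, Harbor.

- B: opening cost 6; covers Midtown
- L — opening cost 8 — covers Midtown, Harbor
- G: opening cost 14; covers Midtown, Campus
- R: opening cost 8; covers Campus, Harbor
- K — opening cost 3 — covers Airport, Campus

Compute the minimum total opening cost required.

11

This is an integer covering problem.
Choose L and K: together they cover Airport, Midtown, Campus, Harbor — every zone.
Total opening cost: 8 + 3 = 11.
No cover costs less than 11.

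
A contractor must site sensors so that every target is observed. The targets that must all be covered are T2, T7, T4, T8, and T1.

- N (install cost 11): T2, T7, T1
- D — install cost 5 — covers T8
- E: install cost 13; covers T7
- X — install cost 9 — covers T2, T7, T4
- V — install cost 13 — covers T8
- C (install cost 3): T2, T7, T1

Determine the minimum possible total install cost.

Choose D, X, and C: together they cover T2, T7, T4, T8, T1 — every target.
Total install cost: 5 + 9 + 3 = 17.
No cover costs less than 17.

17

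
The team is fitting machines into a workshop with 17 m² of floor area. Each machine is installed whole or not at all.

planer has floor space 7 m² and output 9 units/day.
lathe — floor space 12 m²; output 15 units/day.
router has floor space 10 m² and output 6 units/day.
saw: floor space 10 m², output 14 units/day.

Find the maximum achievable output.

23

lathe: floor space 12 ≤ 17, output 15.
planer + saw: floor space 7 + 10 = 17 ≤ 17, output 9 + 14 = 23.
Best is planer and saw with total output 23.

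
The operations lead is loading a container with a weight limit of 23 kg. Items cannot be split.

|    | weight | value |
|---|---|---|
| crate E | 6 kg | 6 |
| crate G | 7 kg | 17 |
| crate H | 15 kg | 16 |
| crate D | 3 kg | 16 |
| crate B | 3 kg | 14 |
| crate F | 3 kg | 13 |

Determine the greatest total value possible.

Allowing fractional choices, the relaxed optimum would be about 67.5, but items are indivisible.
crate E + crate G + crate D + crate B + crate F: weight 6 + 7 + 3 + 3 + 3 = 22 ≤ 23, value 6 + 17 + 16 + 14 + 13 = 66.
crate G + crate D + crate B + crate F: weight 7 + 3 + 3 + 3 = 16 ≤ 23, value 17 + 16 + 14 + 13 = 60.
Best is crate E, crate G, crate D, crate B, and crate F with total value 66.

66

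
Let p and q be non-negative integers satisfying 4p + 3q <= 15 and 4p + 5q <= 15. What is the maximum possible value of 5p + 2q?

The continuous relaxation peaks at (3.75, 0) with value 18.75; rounding to a feasible lattice point costs some objective.
(p,q)=(3,0) is feasible, giving 15.
(p,q)=(2,1) is feasible, giving 12.
(p,q)=(2,0) is feasible, giving 10.
No feasible integer point exceeds 15.

15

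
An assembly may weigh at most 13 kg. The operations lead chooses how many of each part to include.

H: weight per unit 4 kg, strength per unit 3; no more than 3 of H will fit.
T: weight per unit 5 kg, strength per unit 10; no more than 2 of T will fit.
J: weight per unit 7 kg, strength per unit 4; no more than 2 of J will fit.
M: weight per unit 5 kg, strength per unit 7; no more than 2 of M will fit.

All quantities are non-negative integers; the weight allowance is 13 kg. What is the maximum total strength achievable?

20

T has the best ratio (10/5); taking only T gives at most 2×10 = 20 (stopped by the weight limit).
Optimal: 2×T: weight 10 ≤ 13, strength 2·10 = 20.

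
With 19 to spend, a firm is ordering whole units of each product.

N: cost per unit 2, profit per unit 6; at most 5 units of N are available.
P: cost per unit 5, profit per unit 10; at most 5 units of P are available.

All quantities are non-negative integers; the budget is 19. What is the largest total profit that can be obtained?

N has the best ratio (6/2); taking only N gives at most 5×6 = 30 (stopped by the supply cap of 5).
Mixing does better — 4×N and 2×P: cost 18 ≤ 19, profit 4·6 + 2·10 = 44.

44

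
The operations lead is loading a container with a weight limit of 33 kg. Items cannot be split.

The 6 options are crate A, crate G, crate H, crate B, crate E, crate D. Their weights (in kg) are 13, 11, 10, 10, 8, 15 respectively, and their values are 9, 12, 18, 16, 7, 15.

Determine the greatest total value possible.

Allowing fractional choices, the relaxed optimum would be about 48.0, but items are indivisible.
crate A + crate H + crate B: weight 13 + 10 + 10 = 33 ≤ 33, value 9 + 18 + 16 = 43.
crate G + crate H + crate B: weight 11 + 10 + 10 = 31 ≤ 33, value 12 + 18 + 16 = 46.
Best is crate G, crate H, and crate B with total value 46.

46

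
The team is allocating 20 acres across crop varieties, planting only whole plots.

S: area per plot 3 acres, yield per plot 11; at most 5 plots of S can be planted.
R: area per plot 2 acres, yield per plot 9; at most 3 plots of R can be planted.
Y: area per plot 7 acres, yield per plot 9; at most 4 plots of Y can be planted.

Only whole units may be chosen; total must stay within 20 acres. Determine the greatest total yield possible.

This is a bounded integer knapsack.
5×S and 2×R: area 19 ≤ 20, yield 5·11 + 2·9 = 73.
4×S and 3×R: area 18 ≤ 20, yield 4·11 + 3·9 = 71.
Best is 73.

73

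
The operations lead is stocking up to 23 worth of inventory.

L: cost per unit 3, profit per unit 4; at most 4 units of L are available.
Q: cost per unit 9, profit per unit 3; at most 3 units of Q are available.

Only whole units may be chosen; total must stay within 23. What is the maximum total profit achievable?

4×L and 1×Q: cost 21 ≤ 23, profit 4·4 + 1·3 = 19.
4×L: cost 12 ≤ 23, profit 4·4 = 16.
Best is 19.

19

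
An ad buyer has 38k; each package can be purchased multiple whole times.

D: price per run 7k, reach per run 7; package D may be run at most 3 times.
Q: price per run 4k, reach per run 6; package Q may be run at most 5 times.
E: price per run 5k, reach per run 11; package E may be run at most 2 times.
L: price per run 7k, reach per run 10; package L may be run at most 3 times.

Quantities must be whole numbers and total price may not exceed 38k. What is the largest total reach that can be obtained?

62

5×Q, 2×E, and 1×L: price 37 ≤ 38, reach 5·6 + 2·11 + 1·10 = 62.
3×Q, 2×E, and 2×L: price 36 ≤ 38, reach 3·6 + 2·11 + 2·10 = 60.
Best is 62.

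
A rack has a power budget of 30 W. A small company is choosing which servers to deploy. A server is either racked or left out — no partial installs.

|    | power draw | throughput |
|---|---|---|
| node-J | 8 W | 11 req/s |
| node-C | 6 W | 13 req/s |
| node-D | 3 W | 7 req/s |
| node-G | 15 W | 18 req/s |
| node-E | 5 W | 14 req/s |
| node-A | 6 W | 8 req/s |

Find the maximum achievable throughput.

53

Allowing fractional choices, the relaxed optimum would be about 55.4, but servers are indivisible.
node-J + node-C + node-D + node-E + node-A: power draw 8 + 6 + 3 + 5 + 6 = 28 ≤ 30, throughput 11 + 13 + 7 + 14 + 8 = 53.
node-C + node-D + node-G + node-E: power draw 6 + 3 + 15 + 5 = 29 ≤ 30, throughput 13 + 7 + 18 + 14 = 52.
node-D + node-G + node-E + node-A: power draw 3 + 15 + 5 + 6 = 29 ≤ 30, throughput 7 + 18 + 14 + 8 = 47.
Best is node-J, node-C, node-D, node-E, and node-A with total throughput 53.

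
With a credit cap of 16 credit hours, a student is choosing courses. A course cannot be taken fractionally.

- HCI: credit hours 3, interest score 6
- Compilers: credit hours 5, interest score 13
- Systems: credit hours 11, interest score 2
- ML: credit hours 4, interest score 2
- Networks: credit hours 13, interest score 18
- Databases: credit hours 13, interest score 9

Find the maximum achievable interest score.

24

This is an integer program with binary decision variables.
Take HCI and Networks: credit hours 3 + 13 = 16 ≤ 16, interest score 6 + 18 = 24.
No other feasible combination does better.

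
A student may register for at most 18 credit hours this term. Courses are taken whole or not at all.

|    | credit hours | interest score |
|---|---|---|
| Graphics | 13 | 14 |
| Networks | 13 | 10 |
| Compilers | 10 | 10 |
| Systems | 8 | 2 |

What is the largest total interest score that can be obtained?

Treat it as a binary knapsack problem.
Compilers + Systems: credit hours 10 + 8 = 18 ≤ 18, interest score 10 + 2 = 12.
Graphics: credit hours 13 ≤ 18, interest score 14.
Best is Graphics with total interest score 14.

14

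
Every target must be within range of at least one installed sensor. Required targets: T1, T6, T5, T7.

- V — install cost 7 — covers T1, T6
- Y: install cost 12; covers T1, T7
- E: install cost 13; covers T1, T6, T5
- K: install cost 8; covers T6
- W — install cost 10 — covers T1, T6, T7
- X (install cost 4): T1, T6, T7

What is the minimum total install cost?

17

Choose E and X: together they cover T1, T6, T5, T7 — every target.
Total install cost: 13 + 4 = 17.
No cover costs less than 17.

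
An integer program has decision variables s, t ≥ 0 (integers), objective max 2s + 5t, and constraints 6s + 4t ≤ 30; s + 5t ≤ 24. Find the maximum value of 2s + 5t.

Relaxing integrality, the LP optimum is 26.08 at (s,t) = (2.08, 4.38), which is not an integer point.
(s,t)=(2,4): 6·2+4·4=28≤30, 1·2+5·4=22≤24, objective 24.
(s,t)=(1,4): 6·1+4·4=22≤30, 1·1+5·4=21≤24, objective 22.
(s,t)=(3,3): 6·3+4·3=30≤30, 1·3+5·3=18≤24, objective 21.
(s,t)=(2,3): 6·2+4·3=24≤30, 1·2+5·3=17≤24, objective 19.
Maximum is 24 at (s,t)=(2,4).

24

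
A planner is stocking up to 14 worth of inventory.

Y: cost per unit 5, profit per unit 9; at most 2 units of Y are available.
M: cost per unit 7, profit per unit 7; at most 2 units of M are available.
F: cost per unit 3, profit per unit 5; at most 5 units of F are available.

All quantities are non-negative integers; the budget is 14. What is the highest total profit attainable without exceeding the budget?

24

Take 1×Y and 3×F: cost 14 ≤ 14, profit 1·9 + 3·5 = 24.
No other integer combination yields more.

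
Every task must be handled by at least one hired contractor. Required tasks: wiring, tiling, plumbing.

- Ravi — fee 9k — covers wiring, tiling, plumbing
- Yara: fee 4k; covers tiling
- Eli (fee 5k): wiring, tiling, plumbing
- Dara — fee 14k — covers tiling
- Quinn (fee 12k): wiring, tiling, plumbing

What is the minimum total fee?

5

This is a weighted set-cover instance.
Eli alone covers wiring, tiling, plumbing — every task.
Total fee: 5.
No cover costs less than 5.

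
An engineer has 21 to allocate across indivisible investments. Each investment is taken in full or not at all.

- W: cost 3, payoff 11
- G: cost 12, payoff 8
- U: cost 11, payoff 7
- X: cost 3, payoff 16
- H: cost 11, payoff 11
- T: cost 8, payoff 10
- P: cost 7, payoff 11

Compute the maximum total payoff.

48

This is an integer program with binary decision variables.
W + X + P: cost 3 + 3 + 7 = 13 ≤ 21, payoff 11 + 16 + 11 = 38.
W + X + H: cost 3 + 3 + 11 = 17 ≤ 21, payoff 11 + 16 + 11 = 38.
W + X + T + P: cost 3 + 3 + 8 + 7 = 21 ≤ 21, payoff 11 + 16 + 10 + 11 = 48.
Best is W, X, T, and P with total payoff 48.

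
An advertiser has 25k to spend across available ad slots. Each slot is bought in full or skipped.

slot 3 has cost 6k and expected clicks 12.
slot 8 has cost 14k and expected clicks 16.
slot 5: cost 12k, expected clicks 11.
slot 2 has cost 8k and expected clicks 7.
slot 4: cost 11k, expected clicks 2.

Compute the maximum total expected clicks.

Treat it as a binary knapsack problem.
Allowing fractional choices, the relaxed optimum would be about 32.6, but ad slots are indivisible.
slot 8 + slot 2: cost 14 + 8 = 22 ≤ 25, expected clicks 16 + 7 = 23.
slot 3 + slot 8: cost 6 + 14 = 20 ≤ 25, expected clicks 12 + 16 = 28.
slot 3 + slot 5: cost 6 + 12 = 18 ≤ 25, expected clicks 12 + 11 = 23.
Best is slot 3 and slot 8 with total expected clicks 28.

28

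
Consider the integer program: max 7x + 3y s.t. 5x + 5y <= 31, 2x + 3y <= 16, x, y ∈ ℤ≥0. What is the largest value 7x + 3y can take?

42

Relaxing integrality, the LP optimum is 43.40 at (x,y) = (6.2, 0), which is not an integer point.
(x,y)=(6,0) is feasible, giving 42.
(x,y)=(5,1) is feasible, giving 38.
(x,y)=(5,0) is feasible, giving 35.
The best lattice point is (6,0), giving 42.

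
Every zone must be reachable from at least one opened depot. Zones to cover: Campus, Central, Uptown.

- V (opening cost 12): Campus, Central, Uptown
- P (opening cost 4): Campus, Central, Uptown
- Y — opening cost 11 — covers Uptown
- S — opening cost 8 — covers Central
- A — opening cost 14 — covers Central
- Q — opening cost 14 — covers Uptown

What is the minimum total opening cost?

4

This is an integer covering problem.
P alone covers Campus, Central, Uptown — every zone.
Total opening cost: 4.
No cover costs less than 4.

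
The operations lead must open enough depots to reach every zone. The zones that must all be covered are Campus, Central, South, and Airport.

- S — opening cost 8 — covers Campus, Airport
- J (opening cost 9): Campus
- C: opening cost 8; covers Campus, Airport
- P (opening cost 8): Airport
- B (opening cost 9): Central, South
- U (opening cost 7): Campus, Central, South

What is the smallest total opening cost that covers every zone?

15

Choose S and U: together they cover Campus, Central, South, Airport — every zone.
Total opening cost: 8 + 7 = 15.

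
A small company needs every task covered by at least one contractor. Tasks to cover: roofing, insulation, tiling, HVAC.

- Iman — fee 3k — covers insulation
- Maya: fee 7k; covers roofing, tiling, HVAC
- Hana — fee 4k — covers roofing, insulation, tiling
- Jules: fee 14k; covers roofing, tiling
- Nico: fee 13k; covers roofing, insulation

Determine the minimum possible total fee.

10

Choose Iman and Maya: together they cover roofing, insulation, tiling, HVAC — every task.
Total fee: 3 + 7 = 10.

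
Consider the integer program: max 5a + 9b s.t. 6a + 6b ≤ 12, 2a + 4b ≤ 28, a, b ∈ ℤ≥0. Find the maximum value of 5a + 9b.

18

(a,b)=(0,2): 6·0+6·2=12≤12, 2·0+4·2=8≤28, objective 18.
(a,b)=(1,1): 6·1+6·1=12≤12, 2·1+4·1=6≤28, objective 14.
(a,b)=(0,1): 6·0+6·1=6≤12, 2·0+4·1=4≤28, objective 9.
The best lattice point is (0,2), giving 18.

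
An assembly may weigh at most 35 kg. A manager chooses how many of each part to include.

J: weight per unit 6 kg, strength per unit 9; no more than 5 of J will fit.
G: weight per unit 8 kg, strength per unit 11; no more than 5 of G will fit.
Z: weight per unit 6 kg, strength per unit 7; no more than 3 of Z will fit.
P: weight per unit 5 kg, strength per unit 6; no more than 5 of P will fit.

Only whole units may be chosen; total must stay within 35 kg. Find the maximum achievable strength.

51

J has the best ratio (9/6); taking only J gives at most 5×9 = 45 (stopped by the weight limit).
Mixing does better — 5×J and 1×P: weight 35 ≤ 35, strength 5·9 + 1·6 = 51.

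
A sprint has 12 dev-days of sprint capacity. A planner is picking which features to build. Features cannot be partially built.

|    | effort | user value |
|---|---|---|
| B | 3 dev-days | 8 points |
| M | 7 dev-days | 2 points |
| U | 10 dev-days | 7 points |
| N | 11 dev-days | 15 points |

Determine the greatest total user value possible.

Allowing fractional choices, the relaxed optimum would be about 20.3, but features are indivisible.
B + M: effort 3 + 7 = 10 ≤ 12, user value 8 + 2 = 10.
N: effort 11 ≤ 12, user value 15.
B: effort 3 ≤ 12, user value 8.
Best is N with total user value 15.

15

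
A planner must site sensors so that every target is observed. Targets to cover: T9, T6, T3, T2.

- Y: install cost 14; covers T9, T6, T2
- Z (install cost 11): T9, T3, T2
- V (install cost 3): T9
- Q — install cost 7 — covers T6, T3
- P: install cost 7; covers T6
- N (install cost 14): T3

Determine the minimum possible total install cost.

18

The greedy cost-per-new-target heuristic would pick V, Q, and Z for 21, but a cheaper cover exists.
Choose Z and Q: together they cover T9, T6, T3, T2 — every target.
Total install cost: 11 + 7 = 18.
No cover costs less than 18.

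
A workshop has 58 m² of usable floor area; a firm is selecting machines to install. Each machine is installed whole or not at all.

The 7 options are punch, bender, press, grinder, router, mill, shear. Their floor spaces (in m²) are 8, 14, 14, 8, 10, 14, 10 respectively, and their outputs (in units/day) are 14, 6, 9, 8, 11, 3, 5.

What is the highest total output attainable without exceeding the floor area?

This is a 0-1 knapsack instance.
punch + press + grinder + router + shear: floor space 8 + 14 + 8 + 10 + 10 = 50 ≤ 58, output 14 + 9 + 8 + 11 + 5 = 47.
punch + press + grinder + router + mill: floor space 8 + 14 + 8 + 10 + 14 = 54 ≤ 58, output 14 + 9 + 8 + 11 + 3 = 45.
punch + bender + press + grinder + router: floor space 8 + 14 + 14 + 8 + 10 = 54 ≤ 58, output 14 + 6 + 9 + 8 + 11 = 48.
Best is punch, bender, press, grinder, and router with total output 48.

48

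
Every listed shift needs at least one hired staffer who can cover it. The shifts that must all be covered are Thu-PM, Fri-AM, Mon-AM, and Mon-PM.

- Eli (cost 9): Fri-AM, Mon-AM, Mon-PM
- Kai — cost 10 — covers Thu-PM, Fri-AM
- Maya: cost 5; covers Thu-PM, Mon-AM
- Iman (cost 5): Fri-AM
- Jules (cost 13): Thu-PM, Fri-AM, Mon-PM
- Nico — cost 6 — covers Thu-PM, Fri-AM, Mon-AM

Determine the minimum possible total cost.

14

Choose Eli and Maya: together they cover Thu-PM, Fri-AM, Mon-AM, Mon-PM — every shift.
Total cost: 9 + 5 = 14.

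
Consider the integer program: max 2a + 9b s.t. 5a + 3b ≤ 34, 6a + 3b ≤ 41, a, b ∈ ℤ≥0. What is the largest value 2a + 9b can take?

The continuous relaxation peaks at (0, 11.3) with value 102.00; rounding to a feasible lattice point costs some objective.
(a,b)=(0,11) is feasible, giving 99.
(a,b)=(0,10) is feasible, giving 90.
Maximum is 99 at (a,b)=(0,11).

99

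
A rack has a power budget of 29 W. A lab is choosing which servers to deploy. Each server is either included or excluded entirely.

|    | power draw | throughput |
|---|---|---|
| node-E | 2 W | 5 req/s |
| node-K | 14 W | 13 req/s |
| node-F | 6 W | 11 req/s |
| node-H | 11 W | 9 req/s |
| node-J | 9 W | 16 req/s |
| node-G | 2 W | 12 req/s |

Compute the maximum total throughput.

48

Take node-F, node-H, node-J, and node-G: power draw 6 + 11 + 9 + 2 = 28 ≤ 29, throughput 11 + 9 + 16 + 12 = 48.
No other feasible combination does better.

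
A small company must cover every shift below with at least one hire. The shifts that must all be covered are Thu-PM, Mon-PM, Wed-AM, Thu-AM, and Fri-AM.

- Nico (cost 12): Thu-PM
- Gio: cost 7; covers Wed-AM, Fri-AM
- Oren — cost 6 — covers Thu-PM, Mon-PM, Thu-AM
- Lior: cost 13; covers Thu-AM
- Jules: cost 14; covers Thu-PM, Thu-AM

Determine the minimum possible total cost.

13

Choose Gio and Oren: together they cover Thu-PM, Mon-PM, Wed-AM, Thu-AM, Fri-AM — every shift.
Total cost: 7 + 6 = 13.
No cover costs less than 13.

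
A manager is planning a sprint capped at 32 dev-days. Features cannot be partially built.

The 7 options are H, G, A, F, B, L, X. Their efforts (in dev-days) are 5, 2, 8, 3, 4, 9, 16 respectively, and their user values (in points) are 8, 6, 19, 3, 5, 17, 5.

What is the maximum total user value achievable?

Treat it as a binary knapsack problem.
Allowing fractional choices, the relaxed optimum would be about 58.3, but features are indivisible.
H + G + A + B + L: effort 5 + 2 + 8 + 4 + 9 = 28 ≤ 32, user value 8 + 6 + 19 + 5 + 17 = 55.
H + G + A + F + B + L: effort 5 + 2 + 8 + 3 + 4 + 9 = 31 ≤ 32, user value 8 + 6 + 19 + 3 + 5 + 17 = 58.
H + G + A + F + L: effort 5 + 2 + 8 + 3 + 9 = 27 ≤ 32, user value 8 + 6 + 19 + 3 + 17 = 53.
Best is H, G, A, F, B, and L with total user value 58.

58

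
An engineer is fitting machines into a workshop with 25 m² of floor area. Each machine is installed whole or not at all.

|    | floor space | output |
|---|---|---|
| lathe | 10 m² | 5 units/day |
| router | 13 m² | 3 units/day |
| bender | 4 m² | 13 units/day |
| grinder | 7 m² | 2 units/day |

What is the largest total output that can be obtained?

lathe + bender: floor space 10 + 4 = 14 ≤ 25, output 5 + 13 = 18.
lathe + bender + grinder: floor space 10 + 4 + 7 = 21 ≤ 25, output 5 + 13 + 2 = 20.
Best is lathe, bender, and grinder with total output 20.

20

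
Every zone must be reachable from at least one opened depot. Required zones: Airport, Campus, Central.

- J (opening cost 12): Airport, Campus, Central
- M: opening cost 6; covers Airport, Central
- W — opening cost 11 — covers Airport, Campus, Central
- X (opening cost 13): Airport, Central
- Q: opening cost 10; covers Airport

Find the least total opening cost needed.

11

The greedy cost-per-new-zone heuristic would pick M and W for 17, but a cheaper cover exists.
W alone covers Airport, Campus, Central — every zone.
Total opening cost: 11.
No cover costs less than 11.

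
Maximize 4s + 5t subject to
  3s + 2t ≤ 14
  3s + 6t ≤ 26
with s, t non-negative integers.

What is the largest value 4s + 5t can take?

The continuous relaxation peaks at (2.67, 3) with value 25.67; rounding to a feasible lattice point costs some objective.
(s,t)=(2,3): 3·2+2·3=12≤14, 3·2+6·3=24≤26, objective 23.
(s,t)=(3,2): 3·3+2·2=13≤14, 3·3+6·2=21≤26, objective 22.
(s,t)=(1,3): 3·1+2·3=9≤14, 3·1+6·3=21≤26, objective 19.
No feasible integer point exceeds 23.

23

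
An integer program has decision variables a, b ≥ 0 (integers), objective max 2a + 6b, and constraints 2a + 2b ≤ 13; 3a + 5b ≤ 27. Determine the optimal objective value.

30

(a,b)=(0,5) is feasible, giving 30.
(a,b)=(1,4) is feasible, giving 26.
(a,b)=(0,4) is feasible, giving 24.
No feasible integer point exceeds 30.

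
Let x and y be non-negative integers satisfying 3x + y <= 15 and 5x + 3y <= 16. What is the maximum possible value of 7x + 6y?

30

Relaxing integrality, the LP optimum is 32.00 at (x,y) = (0, 5.33), which is not an integer point.
(x,y)=(0,5): 3·0+1·5=5≤15, 5·0+3·5=15≤16, objective 30.
(x,y)=(0,4): 3·0+1·4=4≤15, 5·0+3·4=12≤16, objective 24.
Maximum is 30 at (x,y)=(0,5).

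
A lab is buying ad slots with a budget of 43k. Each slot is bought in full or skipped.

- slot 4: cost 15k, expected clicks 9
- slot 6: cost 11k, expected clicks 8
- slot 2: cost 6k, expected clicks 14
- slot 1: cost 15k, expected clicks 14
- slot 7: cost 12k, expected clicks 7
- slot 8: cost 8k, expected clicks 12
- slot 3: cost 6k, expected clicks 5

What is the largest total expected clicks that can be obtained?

Allowing fractional choices, the relaxed optimum would be about 50.8, but ad slots are indivisible.
slot 6 + slot 2 + slot 1 + slot 8: cost 11 + 6 + 15 + 8 = 40 ≤ 43, expected clicks 8 + 14 + 14 + 12 = 48.
slot 6 + slot 2 + slot 7 + slot 8 + slot 3: cost 11 + 6 + 12 + 8 + 6 = 43 ≤ 43, expected clicks 8 + 14 + 7 + 12 + 5 = 46.
slot 2 + slot 1 + slot 7 + slot 8: cost 6 + 15 + 12 + 8 = 41 ≤ 43, expected clicks 14 + 14 + 7 + 12 = 47.
Best is slot 6, slot 2, slot 1, and slot 8 with total expected clicks 48.

48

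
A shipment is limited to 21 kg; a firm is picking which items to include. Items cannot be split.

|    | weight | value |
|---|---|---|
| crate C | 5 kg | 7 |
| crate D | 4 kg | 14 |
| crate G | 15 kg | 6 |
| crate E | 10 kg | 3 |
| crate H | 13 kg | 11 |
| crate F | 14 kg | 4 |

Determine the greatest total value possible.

Take crate D and crate H: weight 4 + 13 = 17 ≤ 21, value 14 + 11 = 25.
No other feasible combination does better.

25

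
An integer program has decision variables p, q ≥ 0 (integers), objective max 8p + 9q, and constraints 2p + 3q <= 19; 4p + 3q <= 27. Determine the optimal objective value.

61

The continuous relaxation peaks at (4, 3.67) with value 65.00; rounding to a feasible lattice point costs some objective.
(p,q)=(2,5): 2·2+3·5=19≤19, 4·2+3·5=23≤27, objective 61.
(p,q)=(3,4): 2·3+3·4=18≤19, 4·3+3·4=24≤27, objective 60.
(p,q)=(4,3): 2·4+3·3=17≤19, 4·4+3·3=25≤27, objective 59.
No feasible integer point exceeds 61.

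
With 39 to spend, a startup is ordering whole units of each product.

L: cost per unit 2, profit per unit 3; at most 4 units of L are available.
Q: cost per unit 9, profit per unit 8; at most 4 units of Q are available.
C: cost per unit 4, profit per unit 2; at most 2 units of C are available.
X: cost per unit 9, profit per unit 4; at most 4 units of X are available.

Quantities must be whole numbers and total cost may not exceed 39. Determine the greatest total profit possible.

38

4×L and 3×Q: cost 35 ≤ 39, profit 4·3 + 3·8 = 36.
4×L, 3×Q, and 1×C: cost 39 ≤ 39, profit 4·3 + 3·8 + 1·2 = 38.
Best is 38.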